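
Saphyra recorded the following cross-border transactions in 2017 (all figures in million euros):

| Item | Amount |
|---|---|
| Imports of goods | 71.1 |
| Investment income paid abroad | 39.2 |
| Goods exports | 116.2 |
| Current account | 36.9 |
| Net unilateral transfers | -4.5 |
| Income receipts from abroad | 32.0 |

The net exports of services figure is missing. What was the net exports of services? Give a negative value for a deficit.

3.5

Current account = goods balance + services balance + net primary income + net secondary income
Sum of the known components = 33.4
Net exports of services = CA - (known components) = 36.9 - 33.4 = 3.5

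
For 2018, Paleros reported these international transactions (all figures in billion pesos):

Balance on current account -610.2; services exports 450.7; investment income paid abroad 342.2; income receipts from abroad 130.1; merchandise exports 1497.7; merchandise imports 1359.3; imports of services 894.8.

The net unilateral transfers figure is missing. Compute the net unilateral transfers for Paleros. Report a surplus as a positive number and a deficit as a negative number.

Current account = goods balance + services balance + net primary income + net secondary income
Sum of the known components = -517.8
Net unilateral transfers = CA - (known components) = -610.2 - (-517.8) = -92.4

-92.4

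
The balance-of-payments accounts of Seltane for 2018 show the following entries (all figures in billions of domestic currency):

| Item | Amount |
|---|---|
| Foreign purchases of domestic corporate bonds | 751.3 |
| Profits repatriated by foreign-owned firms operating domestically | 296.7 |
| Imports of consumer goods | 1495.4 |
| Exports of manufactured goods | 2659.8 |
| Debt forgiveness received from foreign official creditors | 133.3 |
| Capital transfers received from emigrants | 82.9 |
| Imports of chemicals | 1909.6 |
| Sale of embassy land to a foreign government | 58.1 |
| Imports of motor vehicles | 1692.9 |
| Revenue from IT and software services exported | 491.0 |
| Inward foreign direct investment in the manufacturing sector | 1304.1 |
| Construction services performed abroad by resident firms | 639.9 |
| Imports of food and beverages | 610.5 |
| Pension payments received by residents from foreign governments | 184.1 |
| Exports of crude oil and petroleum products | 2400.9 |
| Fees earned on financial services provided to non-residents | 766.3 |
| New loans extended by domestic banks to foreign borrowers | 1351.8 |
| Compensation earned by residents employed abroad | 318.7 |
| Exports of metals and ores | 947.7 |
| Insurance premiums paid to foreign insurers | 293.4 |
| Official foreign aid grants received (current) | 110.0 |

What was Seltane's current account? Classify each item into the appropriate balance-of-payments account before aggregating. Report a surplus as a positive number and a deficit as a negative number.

2219.9

Goods: -1495.4 - 1909.6 + 947.7 - 610.5 - 1692.9 + 2659.8 + 2400.9 = 300.0
Services: -293.4 + 491.0 + 766.3 + 639.9 = 1603.8
Primary income: 318.7 - 296.7 = 22.0
Secondary income: 110.0 + 184.1 = 294.1
Current account = 300.0 + 1603.8 + 22.0 + 294.1 = 2219.9
(Excluded from the current account — financial account: foreign purchases of domestic corporate bonds 751.3, inward foreign direct investment in the manufacturing sector 1304.1, new loans extended by domestic banks to foreign borrowers 1351.8; capital account: debt forgiveness received from foreign official creditors 133.3, capital transfers received from emigrants 82.9, sale of embassy land to a foreign government 58.1.)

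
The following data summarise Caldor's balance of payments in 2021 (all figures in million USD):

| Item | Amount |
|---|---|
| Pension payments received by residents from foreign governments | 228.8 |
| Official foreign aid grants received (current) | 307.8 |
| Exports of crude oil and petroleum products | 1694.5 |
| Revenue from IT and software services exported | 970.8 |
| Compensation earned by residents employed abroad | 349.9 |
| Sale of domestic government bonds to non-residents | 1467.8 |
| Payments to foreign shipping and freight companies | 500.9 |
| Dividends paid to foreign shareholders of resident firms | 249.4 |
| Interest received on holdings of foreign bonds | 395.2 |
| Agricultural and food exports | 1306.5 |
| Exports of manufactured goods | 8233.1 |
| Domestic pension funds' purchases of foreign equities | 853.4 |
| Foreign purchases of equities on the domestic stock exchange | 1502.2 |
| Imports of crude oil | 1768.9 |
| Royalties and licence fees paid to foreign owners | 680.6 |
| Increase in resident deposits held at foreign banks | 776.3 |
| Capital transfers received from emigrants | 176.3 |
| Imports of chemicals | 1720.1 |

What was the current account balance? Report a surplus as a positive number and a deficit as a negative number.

8566.7

Goods: 1306.5 + 1694.5 - 1720.1 + 8233.1 - 1768.9 = 7745.1
Services: -680.6 + 970.8 - 500.9 = -210.7
Primary income: -249.4 + 349.9 + 395.2 = 495.7
Secondary income: 307.8 + 228.8 = 536.6
Current account = 7745.1 + (-210.7) + 495.7 + 536.6 = 8566.7
(Excluded from the current account — financial account: sale of domestic government bonds to non-residents 1467.8, domestic pension funds' purchases of foreign equities 853.4, foreign purchases of equities on the domestic stock exchange 1502.2, increase in resident deposits held at foreign banks 776.3; capital account: capital transfers received from emigrants 176.3.)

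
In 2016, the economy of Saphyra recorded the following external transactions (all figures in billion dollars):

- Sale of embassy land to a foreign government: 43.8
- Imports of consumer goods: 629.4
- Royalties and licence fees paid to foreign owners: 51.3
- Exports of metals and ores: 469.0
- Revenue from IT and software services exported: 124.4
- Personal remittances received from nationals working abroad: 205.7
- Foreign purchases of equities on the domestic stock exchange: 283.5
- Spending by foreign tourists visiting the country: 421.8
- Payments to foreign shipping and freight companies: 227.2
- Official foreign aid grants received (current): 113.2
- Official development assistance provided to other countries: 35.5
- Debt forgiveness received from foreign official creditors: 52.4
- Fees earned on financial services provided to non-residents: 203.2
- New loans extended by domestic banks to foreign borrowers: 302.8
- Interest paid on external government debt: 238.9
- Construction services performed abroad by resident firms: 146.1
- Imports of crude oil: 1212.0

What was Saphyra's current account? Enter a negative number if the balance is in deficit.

-710.9

Goods: -1212.0 + 469.0 - 629.4 = -1372.4
Services: 124.4 + 146.1 + 421.8 - 51.3 - 227.2 + 203.2 = 617.0
Primary income: -238.9
Secondary income: 113.2 + 205.7 - 35.5 = 283.4
Current account = (-1372.4) + 617.0 + (-238.9) + 283.4 = -710.9
(Excluded from the current account — capital account: sale of embassy land to a foreign government 43.8, debt forgiveness received from foreign official creditors 52.4; financial account: foreign purchases of equities on the domestic stock exchange 283.5, new loans extended by domestic banks to foreign borrowers 302.8.)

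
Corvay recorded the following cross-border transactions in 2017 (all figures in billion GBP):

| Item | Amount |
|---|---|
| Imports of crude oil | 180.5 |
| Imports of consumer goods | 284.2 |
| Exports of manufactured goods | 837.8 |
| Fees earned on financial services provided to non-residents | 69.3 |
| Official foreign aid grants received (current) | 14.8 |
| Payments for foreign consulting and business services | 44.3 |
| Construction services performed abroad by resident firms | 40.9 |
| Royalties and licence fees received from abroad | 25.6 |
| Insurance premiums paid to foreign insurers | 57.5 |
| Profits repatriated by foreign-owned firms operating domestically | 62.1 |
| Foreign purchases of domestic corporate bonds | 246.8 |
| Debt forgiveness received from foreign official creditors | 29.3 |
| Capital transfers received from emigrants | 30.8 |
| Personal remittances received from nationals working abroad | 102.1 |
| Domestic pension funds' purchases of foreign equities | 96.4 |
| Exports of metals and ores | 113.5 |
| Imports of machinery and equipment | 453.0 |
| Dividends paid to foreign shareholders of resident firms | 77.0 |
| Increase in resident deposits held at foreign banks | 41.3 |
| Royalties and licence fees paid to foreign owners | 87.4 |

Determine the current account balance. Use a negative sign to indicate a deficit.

Goods: -284.2 + 837.8 - 180.5 - 453.0 + 113.5 = 33.6
Services: -87.4 - 44.3 + 40.9 + 25.6 + 69.3 - 57.5 = -53.4
Primary income: -62.1 - 77.0 = -139.1
Secondary income: 102.1 + 14.8 = 116.9
Current account = 33.6 + (-53.4) + (-139.1) + 116.9 = -42.0
(Excluded from the current account — financial account: foreign purchases of domestic corporate bonds 246.8, domestic pension funds' purchases of foreign equities 96.4, increase in resident deposits held at foreign banks 41.3; capital account: debt forgiveness received from foreign official creditors 29.3, capital transfers received from emigrants 30.8.)

-42.0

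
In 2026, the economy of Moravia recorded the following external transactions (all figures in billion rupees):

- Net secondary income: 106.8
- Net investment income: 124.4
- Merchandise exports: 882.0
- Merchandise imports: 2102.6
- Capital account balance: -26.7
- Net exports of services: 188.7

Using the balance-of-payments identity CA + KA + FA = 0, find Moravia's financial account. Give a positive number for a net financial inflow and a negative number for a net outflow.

827.4

Goods balance = 882.0 - 2102.6 = -1220.6
Services balance = 188.7
Trade balance (goods + services) = -1220.6 + 188.7 = -1031.9
Net primary income = 124.4
Net secondary income = 106.8
Current account = -1031.9 + 124.4 + 106.8 = -800.7
Financial account = -(-800.7 + (-26.7)) = 827.4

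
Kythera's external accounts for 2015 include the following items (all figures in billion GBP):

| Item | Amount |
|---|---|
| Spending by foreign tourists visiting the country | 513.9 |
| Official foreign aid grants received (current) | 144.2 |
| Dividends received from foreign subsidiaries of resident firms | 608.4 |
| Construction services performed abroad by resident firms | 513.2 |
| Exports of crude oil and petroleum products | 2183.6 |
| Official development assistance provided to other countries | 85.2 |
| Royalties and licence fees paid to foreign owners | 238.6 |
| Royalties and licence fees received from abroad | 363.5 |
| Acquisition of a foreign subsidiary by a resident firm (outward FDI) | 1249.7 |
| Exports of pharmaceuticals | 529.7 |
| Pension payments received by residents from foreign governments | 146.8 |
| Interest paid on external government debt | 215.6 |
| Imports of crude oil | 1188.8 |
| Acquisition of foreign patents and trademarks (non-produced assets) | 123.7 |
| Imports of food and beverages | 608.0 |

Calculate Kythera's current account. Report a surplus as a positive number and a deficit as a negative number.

2667.1

Goods: -1188.8 + 529.7 - 608.0 + 2183.6 = 916.5
Services: 363.5 - 238.6 + 513.9 + 513.2 = 1152.0
Primary income: -215.6 + 608.4 = 392.8
Secondary income: -85.2 + 144.2 + 146.8 = 205.8
Current account = 916.5 + 1152.0 + 392.8 + 205.8 = 2667.1
(Excluded from the current account — financial account: acquisition of a foreign subsidiary by a resident firm (outward FDI) 1249.7; capital account: acquisition of foreign patents and trademarks (non-produced assets) 123.7.)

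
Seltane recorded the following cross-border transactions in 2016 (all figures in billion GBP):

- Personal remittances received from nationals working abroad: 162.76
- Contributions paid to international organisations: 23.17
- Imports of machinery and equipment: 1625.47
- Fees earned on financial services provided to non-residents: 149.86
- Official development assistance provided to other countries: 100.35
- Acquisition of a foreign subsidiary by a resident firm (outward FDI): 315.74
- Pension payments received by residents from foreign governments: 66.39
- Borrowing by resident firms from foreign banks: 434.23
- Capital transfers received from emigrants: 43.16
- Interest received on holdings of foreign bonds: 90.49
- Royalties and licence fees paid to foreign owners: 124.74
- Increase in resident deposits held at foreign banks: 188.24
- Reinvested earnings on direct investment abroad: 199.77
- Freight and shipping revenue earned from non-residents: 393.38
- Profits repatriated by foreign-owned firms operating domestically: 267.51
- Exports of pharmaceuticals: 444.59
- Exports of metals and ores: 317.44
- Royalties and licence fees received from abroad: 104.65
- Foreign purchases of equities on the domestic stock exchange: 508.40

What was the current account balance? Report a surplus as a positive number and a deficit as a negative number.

Goods: 444.59 + 317.44 - 1625.47 = -863.44
Services: 104.65 + 393.38 - 124.74 + 149.86 = 523.15
Primary income: 199.77 + 90.49 - 267.51 = 22.75
Secondary income: 66.39 - 100.35 - 23.17 + 162.76 = 105.63
Current account = (-863.44) + 523.15 + 22.75 + 105.63 = -211.91
(Excluded from the current account — financial account: acquisition of a foreign subsidiary by a resident firm (outward FDI) 315.74, borrowing by resident firms from foreign banks 434.23, increase in resident deposits held at foreign banks 188.24, foreign purchases of equities on the domestic stock exchange 508.40; capital account: capital transfers received from emigrants 43.16.)

-211.91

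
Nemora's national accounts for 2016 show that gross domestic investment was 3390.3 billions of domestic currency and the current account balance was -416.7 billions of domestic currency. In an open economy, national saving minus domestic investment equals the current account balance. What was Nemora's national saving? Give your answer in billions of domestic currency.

2973.6

S - I = CA (net lending to the rest of the world).
S = I + CA = 3390.3 + (-416.7) = 2973.6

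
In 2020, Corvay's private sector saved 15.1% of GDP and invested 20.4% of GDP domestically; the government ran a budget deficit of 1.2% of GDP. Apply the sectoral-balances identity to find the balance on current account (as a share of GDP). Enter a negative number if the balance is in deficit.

By the sectoral-balances identity, CA = (S_private - I) + (T - G).
Private balance = 15.1 - 20.4 = -5.3
Government balance (T - G) = -1.2
CA = -5.3 + (-1.2) = -6.5

-6.5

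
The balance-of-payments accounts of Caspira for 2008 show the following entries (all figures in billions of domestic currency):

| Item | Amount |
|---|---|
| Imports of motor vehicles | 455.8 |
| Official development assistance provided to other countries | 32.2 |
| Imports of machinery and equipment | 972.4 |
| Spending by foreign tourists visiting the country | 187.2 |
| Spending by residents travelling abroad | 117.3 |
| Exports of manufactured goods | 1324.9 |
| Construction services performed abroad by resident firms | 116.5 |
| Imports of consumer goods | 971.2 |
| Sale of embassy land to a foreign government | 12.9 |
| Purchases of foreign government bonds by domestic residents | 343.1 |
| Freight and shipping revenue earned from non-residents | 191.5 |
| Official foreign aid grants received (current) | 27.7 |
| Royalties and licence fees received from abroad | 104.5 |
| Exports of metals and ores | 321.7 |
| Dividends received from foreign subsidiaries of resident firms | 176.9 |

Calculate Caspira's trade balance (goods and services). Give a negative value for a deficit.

Goods: 321.7 - 455.8 + 1324.9 - 972.4 - 971.2 = -752.8
Services: 187.2 + 191.5 - 117.3 + 104.5 + 116.5 = 482.4
Trade balance = -752.8 + 482.4 = -270.4
(Excluded from the trade balance — secondary income: official development assistance provided to other countries 32.2, official foreign aid grants received (current) 27.7; capital account: sale of embassy land to a foreign government 12.9; financial account: purchases of foreign government bonds by domestic residents 343.1; primary income: dividends received from foreign subsidiaries of resident firms 176.9.)

-270.4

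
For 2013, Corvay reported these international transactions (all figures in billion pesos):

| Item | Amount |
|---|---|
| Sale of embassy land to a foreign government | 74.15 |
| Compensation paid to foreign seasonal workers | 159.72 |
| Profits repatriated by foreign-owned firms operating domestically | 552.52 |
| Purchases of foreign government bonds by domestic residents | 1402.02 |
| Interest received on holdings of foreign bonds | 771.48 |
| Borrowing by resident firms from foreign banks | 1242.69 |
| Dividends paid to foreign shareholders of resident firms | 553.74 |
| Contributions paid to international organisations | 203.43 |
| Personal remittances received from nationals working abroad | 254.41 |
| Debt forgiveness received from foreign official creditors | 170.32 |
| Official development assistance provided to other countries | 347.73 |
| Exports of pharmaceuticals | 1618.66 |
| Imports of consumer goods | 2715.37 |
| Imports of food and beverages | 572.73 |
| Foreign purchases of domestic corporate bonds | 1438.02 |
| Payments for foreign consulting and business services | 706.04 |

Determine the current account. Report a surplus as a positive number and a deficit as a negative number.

-3166.73

Goods: -2715.37 + 1618.66 - 572.73 = -1669.44
Services: -706.04
Primary income: -552.52 - 553.74 + 771.48 - 159.72 = -494.50
Secondary income: -203.43 - 347.73 + 254.41 = -296.75
Current account = (-1669.44) + (-706.04) + (-494.50) + (-296.75) = -3166.73
(Excluded from the current account — capital account: sale of embassy land to a foreign government 74.15, debt forgiveness received from foreign official creditors 170.32; financial account: purchases of foreign government bonds by domestic residents 1402.02, borrowing by resident firms from foreign banks 1242.69, foreign purchases of domestic corporate bonds 1438.02.)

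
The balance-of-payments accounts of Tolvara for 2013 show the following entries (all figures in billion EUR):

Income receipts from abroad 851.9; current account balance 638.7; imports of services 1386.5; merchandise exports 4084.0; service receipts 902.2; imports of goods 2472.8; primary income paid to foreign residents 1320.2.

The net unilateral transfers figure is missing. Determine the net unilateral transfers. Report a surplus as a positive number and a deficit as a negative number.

Current account = goods balance + services balance + net primary income + net secondary income
Sum of the known components = 658.6
Net unilateral transfers = CA - (known components) = 638.7 - 658.6 = -19.9

-19.9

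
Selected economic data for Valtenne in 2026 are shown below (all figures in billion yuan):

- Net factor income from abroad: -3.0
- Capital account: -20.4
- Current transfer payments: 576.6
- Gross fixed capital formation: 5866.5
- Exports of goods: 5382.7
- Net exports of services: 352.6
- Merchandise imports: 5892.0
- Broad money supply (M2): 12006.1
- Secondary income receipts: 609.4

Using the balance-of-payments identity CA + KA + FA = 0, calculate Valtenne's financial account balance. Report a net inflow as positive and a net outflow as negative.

147.3

Goods balance = 5382.7 - 5892.0 = -509.3
Services balance = 352.6
Trade balance (goods + services) = -509.3 + 352.6 = -156.7
Net primary income = -3.0
Net secondary income = 609.4 - 576.6 = 32.8
Current account = -156.7 + (-3.0) + 32.8 = -126.9
Financial account = -(-126.9 + (-20.4)) = 147.3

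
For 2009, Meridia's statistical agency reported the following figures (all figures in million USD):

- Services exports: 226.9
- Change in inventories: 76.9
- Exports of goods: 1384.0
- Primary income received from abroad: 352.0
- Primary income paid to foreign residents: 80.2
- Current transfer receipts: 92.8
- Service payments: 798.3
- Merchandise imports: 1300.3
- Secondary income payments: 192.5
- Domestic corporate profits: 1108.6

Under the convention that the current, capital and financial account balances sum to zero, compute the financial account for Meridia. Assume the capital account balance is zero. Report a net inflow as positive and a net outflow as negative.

315.6

Goods balance = 1384.0 - 1300.3 = 83.7
Services balance = 226.9 - 798.3 = -571.4
Trade balance (goods + services) = 83.7 + (-571.4) = -487.7
Net primary income = 352.0 - 80.2 = 271.8
Net secondary income = 92.8 - 192.5 = -99.7
Current account = -487.7 + 271.8 + (-99.7) = -315.6
Financial account = -(-315.6) = 315.6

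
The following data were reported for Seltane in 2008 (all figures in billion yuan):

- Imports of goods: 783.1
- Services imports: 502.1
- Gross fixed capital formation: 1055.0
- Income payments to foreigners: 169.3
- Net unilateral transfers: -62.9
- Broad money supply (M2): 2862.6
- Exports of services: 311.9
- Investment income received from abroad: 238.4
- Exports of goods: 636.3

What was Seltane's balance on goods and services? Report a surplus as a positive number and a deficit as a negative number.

Goods balance = 636.3 - 783.1 = -146.8
Services balance = 311.9 - 502.1 = -190.2
Trade balance (goods + services) = -146.8 + (-190.2) = -337.0

-337.0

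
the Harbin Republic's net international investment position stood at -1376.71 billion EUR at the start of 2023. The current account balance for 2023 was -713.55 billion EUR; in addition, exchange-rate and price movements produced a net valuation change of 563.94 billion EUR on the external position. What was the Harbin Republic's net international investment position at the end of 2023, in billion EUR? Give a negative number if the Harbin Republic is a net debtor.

Change in NIIP = current account + net valuation change = -713.55 + 563.94 = -149.61
End-of-year NIIP = -1376.71 + (-149.61) = -1526.32

-1526.32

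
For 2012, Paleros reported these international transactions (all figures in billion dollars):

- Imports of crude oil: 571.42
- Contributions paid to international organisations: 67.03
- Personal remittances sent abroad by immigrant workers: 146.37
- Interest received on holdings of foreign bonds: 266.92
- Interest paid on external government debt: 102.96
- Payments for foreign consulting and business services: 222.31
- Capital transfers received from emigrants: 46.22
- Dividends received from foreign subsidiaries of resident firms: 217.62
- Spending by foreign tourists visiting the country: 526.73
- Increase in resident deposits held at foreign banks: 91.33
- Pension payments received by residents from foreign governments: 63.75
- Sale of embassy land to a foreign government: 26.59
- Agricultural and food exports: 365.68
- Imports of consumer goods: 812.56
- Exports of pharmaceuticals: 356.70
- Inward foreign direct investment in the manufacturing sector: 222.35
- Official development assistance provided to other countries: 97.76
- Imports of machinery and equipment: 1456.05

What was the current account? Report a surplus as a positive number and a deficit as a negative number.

Goods: 365.68 - 1456.05 - 571.42 - 812.56 + 356.70 = -2117.65
Services: 526.73 - 222.31 = 304.42
Primary income: 217.62 + 266.92 - 102.96 = 381.58
Secondary income: -97.76 - 67.03 + 63.75 - 146.37 = -247.41
Current account = (-2117.65) + 304.42 + 381.58 + (-247.41) = -1679.06
(Excluded from the current account — capital account: capital transfers received from emigrants 46.22, sale of embassy land to a foreign government 26.59; financial account: increase in resident deposits held at foreign banks 91.33, inward foreign direct investment in the manufacturing sector 222.35.)

-1679.06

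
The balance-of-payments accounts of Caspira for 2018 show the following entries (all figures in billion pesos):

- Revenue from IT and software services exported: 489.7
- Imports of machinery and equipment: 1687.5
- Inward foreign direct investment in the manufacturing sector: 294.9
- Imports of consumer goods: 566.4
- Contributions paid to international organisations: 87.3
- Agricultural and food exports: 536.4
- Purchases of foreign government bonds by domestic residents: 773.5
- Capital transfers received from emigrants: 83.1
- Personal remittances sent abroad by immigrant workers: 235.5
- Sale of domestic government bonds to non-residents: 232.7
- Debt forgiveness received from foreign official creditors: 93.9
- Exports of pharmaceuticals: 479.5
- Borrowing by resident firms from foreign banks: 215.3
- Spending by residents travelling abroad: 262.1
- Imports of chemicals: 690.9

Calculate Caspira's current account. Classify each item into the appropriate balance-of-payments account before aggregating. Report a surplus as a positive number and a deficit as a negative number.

-2024.1

Goods: -566.4 + 479.5 - 690.9 + 536.4 - 1687.5 = -1928.9
Services: 489.7 - 262.1 = 227.6
Secondary income: -87.3 - 235.5 = -322.8
Current account = (-1928.9) + 227.6 + (-322.8) = -2024.1
(Excluded from the current account — financial account: inward foreign direct investment in the manufacturing sector 294.9, purchases of foreign government bonds by domestic residents 773.5, sale of domestic government bonds to non-residents 232.7, borrowing by resident firms from foreign banks 215.3; capital account: capital transfers received from emigrants 83.1, debt forgiveness received from foreign official creditors 93.9.)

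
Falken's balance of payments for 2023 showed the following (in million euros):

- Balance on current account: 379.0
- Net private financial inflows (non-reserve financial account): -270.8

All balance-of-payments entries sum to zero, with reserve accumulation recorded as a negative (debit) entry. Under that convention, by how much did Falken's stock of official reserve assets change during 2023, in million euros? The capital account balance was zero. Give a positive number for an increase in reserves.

Official reserve transactions balance = -(379.0 + (-270.8)) = -108.2
An accumulation of reserves is recorded as a debit (negative entry), so the change in the stock of reserves is the negative of that balance.
Change in official reserves = -(-108.2) = 108.2

108.2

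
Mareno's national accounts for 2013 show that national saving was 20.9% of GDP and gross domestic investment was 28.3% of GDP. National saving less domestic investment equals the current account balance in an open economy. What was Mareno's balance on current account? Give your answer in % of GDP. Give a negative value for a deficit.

-7.4

S - I = CA (net lending to the rest of the world).
CA = S - I = 20.9 - 28.3 = -7.4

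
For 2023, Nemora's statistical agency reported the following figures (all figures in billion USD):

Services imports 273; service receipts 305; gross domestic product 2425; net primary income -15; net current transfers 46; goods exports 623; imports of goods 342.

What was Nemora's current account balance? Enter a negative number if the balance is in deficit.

344

Goods balance = 623 - 342 = 281
Services balance = 305 - 273 = 32
Trade balance (goods + services) = 281 + 32 = 313
Net primary income = -15
Net secondary income = 46
Current account = 313 + (-15) + 46 = 344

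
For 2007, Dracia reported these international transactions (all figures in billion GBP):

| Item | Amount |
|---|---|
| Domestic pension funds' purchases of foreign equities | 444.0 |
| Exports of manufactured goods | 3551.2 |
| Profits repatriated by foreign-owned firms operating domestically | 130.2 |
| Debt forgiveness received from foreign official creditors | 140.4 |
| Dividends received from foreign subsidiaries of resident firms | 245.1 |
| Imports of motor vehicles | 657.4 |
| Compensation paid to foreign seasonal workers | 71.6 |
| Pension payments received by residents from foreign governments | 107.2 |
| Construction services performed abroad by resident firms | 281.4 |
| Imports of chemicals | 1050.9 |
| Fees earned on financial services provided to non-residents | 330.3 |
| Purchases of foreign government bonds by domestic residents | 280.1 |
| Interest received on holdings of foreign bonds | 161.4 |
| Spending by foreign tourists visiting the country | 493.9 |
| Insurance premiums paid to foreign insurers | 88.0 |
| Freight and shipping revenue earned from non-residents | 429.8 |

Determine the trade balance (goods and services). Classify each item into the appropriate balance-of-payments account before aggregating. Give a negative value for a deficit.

Goods: -657.4 + 3551.2 - 1050.9 = 1842.9
Services: 281.4 - 88.0 + 429.8 + 330.3 + 493.9 = 1447.4
Trade balance = 1842.9 + 1447.4 = 3290.3
(Excluded from the trade balance — financial account: domestic pension funds' purchases of foreign equities 444.0, purchases of foreign government bonds by domestic residents 280.1; primary income: profits repatriated by foreign-owned firms operating domestically 130.2, dividends received from foreign subsidiaries of resident firms 245.1, compensation paid to foreign seasonal workers 71.6, interest received on holdings of foreign bonds 161.4; capital account: debt forgiveness received from foreign official creditors 140.4; secondary income: pension payments received by residents from foreign governments 107.2.)

3290.3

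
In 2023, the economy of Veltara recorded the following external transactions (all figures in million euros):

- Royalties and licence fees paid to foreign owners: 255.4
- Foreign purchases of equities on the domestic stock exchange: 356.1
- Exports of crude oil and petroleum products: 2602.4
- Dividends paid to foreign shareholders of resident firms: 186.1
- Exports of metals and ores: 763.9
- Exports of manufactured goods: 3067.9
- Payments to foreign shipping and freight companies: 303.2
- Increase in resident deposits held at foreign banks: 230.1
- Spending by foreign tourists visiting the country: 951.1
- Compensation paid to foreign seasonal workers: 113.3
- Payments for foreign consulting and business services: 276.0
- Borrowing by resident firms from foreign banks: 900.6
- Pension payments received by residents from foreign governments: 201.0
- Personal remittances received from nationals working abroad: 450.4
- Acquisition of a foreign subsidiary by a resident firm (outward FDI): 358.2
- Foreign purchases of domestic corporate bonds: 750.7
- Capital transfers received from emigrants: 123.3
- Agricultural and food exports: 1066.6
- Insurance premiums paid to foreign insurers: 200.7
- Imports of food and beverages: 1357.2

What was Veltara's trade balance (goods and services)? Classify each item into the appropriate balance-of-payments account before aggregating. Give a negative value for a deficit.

Goods: 3067.9 - 1357.2 + 763.9 + 1066.6 + 2602.4 = 6143.6
Services: -303.2 - 200.7 - 255.4 - 276.0 + 951.1 = -84.2
Trade balance = 6143.6 + (-84.2) = 6059.4
(Excluded from the trade balance — financial account: foreign purchases of equities on the domestic stock exchange 356.1, increase in resident deposits held at foreign banks 230.1, borrowing by resident firms from foreign banks 900.6, acquisition of a foreign subsidiary by a resident firm (outward FDI) 358.2, foreign purchases of domestic corporate bonds 750.7; primary income: dividends paid to foreign shareholders of resident firms 186.1, compensation paid to foreign seasonal workers 113.3; secondary income: pension payments received by residents from foreign governments 201.0, personal remittances received from nationals working abroad 450.4; capital account: capital transfers received from emigrants 123.3.)

6059.4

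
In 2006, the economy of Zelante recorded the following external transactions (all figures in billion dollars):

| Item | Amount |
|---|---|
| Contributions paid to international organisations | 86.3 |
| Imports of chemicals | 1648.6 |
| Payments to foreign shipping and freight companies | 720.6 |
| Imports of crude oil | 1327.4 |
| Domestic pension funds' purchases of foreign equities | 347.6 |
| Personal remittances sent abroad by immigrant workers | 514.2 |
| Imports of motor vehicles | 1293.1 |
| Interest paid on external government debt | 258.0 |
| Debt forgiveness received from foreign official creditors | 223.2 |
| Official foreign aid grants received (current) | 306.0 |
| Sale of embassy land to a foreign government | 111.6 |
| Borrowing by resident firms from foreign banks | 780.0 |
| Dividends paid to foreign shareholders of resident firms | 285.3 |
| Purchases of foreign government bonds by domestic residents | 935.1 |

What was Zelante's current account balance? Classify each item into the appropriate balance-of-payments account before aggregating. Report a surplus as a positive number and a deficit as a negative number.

-5827.5

Goods: -1327.4 - 1293.1 - 1648.6 = -4269.1
Services: -720.6
Primary income: -285.3 - 258.0 = -543.3
Secondary income: -514.2 - 86.3 + 306.0 = -294.5
Current account = (-4269.1) + (-720.6) + (-543.3) + (-294.5) = -5827.5
(Excluded from the current account — financial account: domestic pension funds' purchases of foreign equities 347.6, borrowing by resident firms from foreign banks 780.0, purchases of foreign government bonds by domestic residents 935.1; capital account: debt forgiveness received from foreign official creditors 223.2, sale of embassy land to a foreign government 111.6.)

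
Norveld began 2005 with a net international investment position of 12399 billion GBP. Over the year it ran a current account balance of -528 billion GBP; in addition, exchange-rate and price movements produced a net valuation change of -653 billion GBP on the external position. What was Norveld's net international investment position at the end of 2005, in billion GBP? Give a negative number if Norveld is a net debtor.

11218

Change in NIIP = current account + net valuation change = -528 + (-653) = -1181
End-of-year NIIP = 12399 + (-1181) = 11218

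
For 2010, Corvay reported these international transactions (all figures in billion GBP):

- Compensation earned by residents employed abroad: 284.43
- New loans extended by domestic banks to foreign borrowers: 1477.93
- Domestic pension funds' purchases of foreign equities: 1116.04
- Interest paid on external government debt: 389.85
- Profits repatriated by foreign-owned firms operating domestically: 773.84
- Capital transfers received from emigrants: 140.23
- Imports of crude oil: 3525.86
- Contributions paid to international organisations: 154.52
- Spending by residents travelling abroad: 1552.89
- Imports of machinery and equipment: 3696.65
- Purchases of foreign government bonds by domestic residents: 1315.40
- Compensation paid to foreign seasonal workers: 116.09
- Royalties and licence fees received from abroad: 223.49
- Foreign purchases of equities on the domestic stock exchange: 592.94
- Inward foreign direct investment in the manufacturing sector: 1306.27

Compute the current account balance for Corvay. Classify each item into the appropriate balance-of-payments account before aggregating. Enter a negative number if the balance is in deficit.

-9701.78

Goods: -3525.86 - 3696.65 = -7222.51
Services: 223.49 - 1552.89 = -1329.40
Primary income: 284.43 - 389.85 - 116.09 - 773.84 = -995.35
Secondary income: -154.52
Current account = (-7222.51) + (-1329.40) + (-995.35) + (-154.52) = -9701.78
(Excluded from the current account — financial account: new loans extended by domestic banks to foreign borrowers 1477.93, domestic pension funds' purchases of foreign equities 1116.04, purchases of foreign government bonds by domestic residents 1315.40, foreign purchases of equities on the domestic stock exchange 592.94, inward foreign direct investment in the manufacturing sector 1306.27; capital account: capital transfers received from emigrants 140.23.)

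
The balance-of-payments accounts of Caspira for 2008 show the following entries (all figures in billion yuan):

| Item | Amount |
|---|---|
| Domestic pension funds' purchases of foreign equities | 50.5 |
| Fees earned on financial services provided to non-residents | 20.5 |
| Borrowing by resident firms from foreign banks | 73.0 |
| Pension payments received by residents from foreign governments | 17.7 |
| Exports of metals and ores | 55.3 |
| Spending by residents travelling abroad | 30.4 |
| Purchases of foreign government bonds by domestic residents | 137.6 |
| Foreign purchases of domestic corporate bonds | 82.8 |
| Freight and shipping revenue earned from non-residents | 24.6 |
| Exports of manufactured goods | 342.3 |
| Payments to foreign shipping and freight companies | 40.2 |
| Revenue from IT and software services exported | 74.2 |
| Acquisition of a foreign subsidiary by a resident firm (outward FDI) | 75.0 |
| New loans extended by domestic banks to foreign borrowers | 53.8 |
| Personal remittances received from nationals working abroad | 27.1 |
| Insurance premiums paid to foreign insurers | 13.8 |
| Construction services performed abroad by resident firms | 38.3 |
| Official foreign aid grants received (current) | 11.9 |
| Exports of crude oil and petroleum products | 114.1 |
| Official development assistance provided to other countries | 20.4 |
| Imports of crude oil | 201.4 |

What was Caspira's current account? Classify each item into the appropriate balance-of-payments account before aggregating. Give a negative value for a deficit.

Goods: 114.1 + 55.3 + 342.3 - 201.4 = 310.3
Services: -30.4 + 74.2 + 38.3 + 20.5 - 40.2 + 24.6 - 13.8 = 73.2
Secondary income: 11.9 + 17.7 - 20.4 + 27.1 = 36.3
Current account = 310.3 + 73.2 + 36.3 = 419.8
(Excluded from the current account — financial account: domestic pension funds' purchases of foreign equities 50.5, borrowing by resident firms from foreign banks 73.0, purchases of foreign government bonds by domestic residents 137.6, foreign purchases of domestic corporate bonds 82.8, acquisition of a foreign subsidiary by a resident firm (outward FDI) 75.0, new loans extended by domestic banks to foreign borrowers 53.8.)

419.8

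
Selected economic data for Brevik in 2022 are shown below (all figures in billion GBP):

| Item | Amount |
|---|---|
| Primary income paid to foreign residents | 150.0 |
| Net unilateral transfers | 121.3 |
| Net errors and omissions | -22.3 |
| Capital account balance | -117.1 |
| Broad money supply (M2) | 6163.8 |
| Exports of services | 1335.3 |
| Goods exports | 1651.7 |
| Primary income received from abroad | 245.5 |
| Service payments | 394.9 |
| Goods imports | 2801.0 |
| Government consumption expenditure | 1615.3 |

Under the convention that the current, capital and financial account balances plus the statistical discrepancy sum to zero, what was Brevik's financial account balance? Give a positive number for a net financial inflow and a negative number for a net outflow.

131.5

Goods balance = 1651.7 - 2801.0 = -1149.3
Services balance = 1335.3 - 394.9 = 940.4
Trade balance (goods + services) = -1149.3 + 940.4 = -208.9
Net primary income = 245.5 - 150.0 = 95.5
Net secondary income = 121.3
Current account = -208.9 + 95.5 + 121.3 = 7.9
Financial account = -(7.9 + (-117.1) + (-22.3)) = 131.5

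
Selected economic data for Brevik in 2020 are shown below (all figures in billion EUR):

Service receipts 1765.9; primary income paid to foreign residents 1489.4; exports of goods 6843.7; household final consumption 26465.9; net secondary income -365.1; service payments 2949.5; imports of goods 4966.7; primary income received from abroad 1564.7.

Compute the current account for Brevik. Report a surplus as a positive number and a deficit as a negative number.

403.6

Goods balance = 6843.7 - 4966.7 = 1877.0
Services balance = 1765.9 - 2949.5 = -1183.6
Trade balance (goods + services) = 1877.0 + (-1183.6) = 693.4
Net primary income = 1564.7 - 1489.4 = 75.3
Net secondary income = -365.1
Current account = 693.4 + 75.3 + (-365.1) = 403.6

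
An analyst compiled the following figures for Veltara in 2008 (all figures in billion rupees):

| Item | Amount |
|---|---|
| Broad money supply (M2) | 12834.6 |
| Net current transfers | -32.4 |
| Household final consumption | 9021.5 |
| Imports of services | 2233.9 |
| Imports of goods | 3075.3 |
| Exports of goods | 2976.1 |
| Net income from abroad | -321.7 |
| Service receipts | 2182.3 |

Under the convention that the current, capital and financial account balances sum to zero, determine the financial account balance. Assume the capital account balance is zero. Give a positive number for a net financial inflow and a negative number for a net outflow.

Goods balance = 2976.1 - 3075.3 = -99.2
Services balance = 2182.3 - 2233.9 = -51.6
Trade balance (goods + services) = -99.2 + (-51.6) = -150.8
Net primary income = -321.7
Net secondary income = -32.4
Current account = -150.8 + (-321.7) + (-32.4) = -504.9
Financial account = -(-504.9) = 504.9

504.9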